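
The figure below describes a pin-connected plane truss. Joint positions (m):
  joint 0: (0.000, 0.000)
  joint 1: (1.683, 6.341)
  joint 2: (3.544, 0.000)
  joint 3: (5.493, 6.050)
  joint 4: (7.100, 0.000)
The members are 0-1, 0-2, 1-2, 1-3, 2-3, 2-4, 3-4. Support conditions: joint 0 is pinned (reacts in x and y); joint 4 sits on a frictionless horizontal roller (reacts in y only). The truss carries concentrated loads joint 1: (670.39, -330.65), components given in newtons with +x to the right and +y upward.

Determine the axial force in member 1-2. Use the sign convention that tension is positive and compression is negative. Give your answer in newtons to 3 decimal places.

-674.743

N=5 nodes, M=7 members, R=3 reactions → 2N=10, M+R=10
member 0 (0-1): L=6.5605, (cx,cy)=(0.2565,0.9665)
member 1 (0-2): L=3.5440, (cx,cy)=(1.0000,0.0000)
member 2 (1-2): L=6.6084, (cx,cy)=(0.2816,-0.9595)
member 3 (1-3): L=3.8211, (cx,cy)=(0.9971,-0.0762)
member 4 (2-3): L=6.3562, (cx,cy)=(0.3066,0.9518)
member 5 (2-4): L=3.5560, (cx,cy)=(1.0000,0.0000)
member 6 (3-4): L=6.2598, (cx,cy)=(0.2567,-0.9665)
solve A·x = −loads:
  F[0-1] = +358.4477 N (tension)
  F[0-2] = +578.4361 N (tension)
  F[1-2] = -674.7429 N (compression)
  F[1-3] = -389.5537 N (compression)
  F[2-3] = +680.2017 N (tension)
  F[2-4] = +179.8518 N (tension)
  F[3-4] = -700.5814 N (compression)
  Rx@0 = -670.3900 N
  Ry@0 = -346.4524 N
  Ry@4 = +677.1024 N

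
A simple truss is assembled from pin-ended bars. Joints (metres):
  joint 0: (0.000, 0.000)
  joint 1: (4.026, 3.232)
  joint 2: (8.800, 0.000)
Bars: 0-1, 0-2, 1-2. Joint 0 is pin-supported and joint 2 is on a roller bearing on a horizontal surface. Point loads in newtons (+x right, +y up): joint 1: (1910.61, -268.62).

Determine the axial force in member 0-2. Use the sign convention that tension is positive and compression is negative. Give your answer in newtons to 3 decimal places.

1218.033

N=3 nodes, M=3 members, R=3 reactions → 2N=6, M+R=6
member 0 (0-1): L=5.1628, (cx,cy)=(0.7798,0.6260)
member 1 (0-2): L=8.8000, (cx,cy)=(1.0000,0.0000)
member 2 (1-2): L=5.7651, (cx,cy)=(0.8281,-0.5606)
solve A·x = −loads:
  F[0-1] = +888.1367 N (tension)
  F[0-2] = +1218.0326 N (tension)
  F[1-2] = -1470.9122 N (compression)
  Rx@0 = -1910.6100 N
  Ry@0 = -555.9886 N
  Ry@2 = +824.6086 N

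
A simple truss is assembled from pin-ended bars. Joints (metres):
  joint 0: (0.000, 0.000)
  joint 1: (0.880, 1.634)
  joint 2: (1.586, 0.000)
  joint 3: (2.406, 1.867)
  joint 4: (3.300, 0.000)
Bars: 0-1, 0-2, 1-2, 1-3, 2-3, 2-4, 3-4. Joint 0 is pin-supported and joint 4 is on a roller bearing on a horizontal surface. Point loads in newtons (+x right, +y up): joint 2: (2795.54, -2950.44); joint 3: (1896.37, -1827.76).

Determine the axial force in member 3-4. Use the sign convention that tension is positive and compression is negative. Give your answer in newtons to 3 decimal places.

N=5 nodes, M=7 members, R=3 reactions → 2N=10, M+R=10
member 0 (0-1): L=1.8559, (cx,cy)=(0.4742,0.8804)
member 1 (0-2): L=1.5860, (cx,cy)=(1.0000,0.0000)
member 2 (1-2): L=1.7800, (cx,cy)=(0.3966,-0.9180)
member 3 (1-3): L=1.5437, (cx,cy)=(0.9885,0.1509)
member 4 (2-3): L=2.0391, (cx,cy)=(0.4021,0.9156)
member 5 (2-4): L=1.7140, (cx,cy)=(1.0000,0.0000)
member 6 (3-4): L=2.0700, (cx,cy)=(0.4319,-0.9019)
solve A·x = −loads:
  F[0-1] = -1084.3619 N (compression)
  F[0-2] = +5206.0755 N (tension)
  F[1-2] = +895.4223 N (tension)
  F[1-3] = -879.3915 N (compression)
  F[2-3] = +2324.7077 N (tension)
  F[2-4] = +1830.8508 N (tension)
  F[3-4] = -4239.2307 N (compression)
  Rx@0 = -4691.9100 N
  Ry@0 = +954.7118 N
  Ry@4 = +3823.4882 N

-4239.231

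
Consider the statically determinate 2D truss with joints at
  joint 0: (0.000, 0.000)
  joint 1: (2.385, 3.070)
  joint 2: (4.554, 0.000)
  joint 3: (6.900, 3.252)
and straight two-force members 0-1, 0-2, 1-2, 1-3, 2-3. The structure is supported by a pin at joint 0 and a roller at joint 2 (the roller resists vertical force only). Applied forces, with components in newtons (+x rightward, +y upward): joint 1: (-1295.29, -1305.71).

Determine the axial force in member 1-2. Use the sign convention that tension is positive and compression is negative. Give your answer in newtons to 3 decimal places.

231.874

N=4 nodes, M=5 members, R=3 reactions → 2N=8, M+R=8
member 0 (0-1): L=3.8876, (cx,cy)=(0.6135,0.7897)
member 1 (0-2): L=4.5540, (cx,cy)=(1.0000,0.0000)
member 2 (1-2): L=3.7589, (cx,cy)=(0.5770,-0.8167)
member 3 (1-3): L=4.5187, (cx,cy)=(0.9992,0.0403)
member 4 (2-3): L=4.0099, (cx,cy)=(0.5851,0.8110)
solve A·x = −loads:
  F[0-1] = -1893.2378 N (compression)
  F[0-2] = -133.7975 N (compression)
  F[1-2] = +231.8735 N (tension)
  F[1-3] = -0.0000 N (compression)
  F[2-3] = -0.0000 N (compression)
  Rx@0 = +1295.2900 N
  Ry@0 = +1495.0868 N
  Ry@2 = -189.3768 N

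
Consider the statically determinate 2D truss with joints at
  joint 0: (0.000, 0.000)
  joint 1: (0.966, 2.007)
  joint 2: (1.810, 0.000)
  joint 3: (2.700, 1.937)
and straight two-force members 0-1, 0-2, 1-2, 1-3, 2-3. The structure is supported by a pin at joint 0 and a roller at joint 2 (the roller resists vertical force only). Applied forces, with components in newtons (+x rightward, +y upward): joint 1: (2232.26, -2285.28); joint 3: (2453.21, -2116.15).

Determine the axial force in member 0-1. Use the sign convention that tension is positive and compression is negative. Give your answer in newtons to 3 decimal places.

5632.782

N=4 nodes, M=5 members, R=3 reactions → 2N=8, M+R=8
member 0 (0-1): L=2.2274, (cx,cy)=(0.4337,0.9011)
member 1 (0-2): L=1.8100, (cx,cy)=(1.0000,0.0000)
member 2 (1-2): L=2.1772, (cx,cy)=(0.3876,-0.9218)
member 3 (1-3): L=1.7354, (cx,cy)=(0.9992,-0.0403)
member 4 (2-3): L=2.1317, (cx,cy)=(0.4175,0.9087)
solve A·x = −loads:
  F[0-1] = +5632.7821 N (tension)
  F[0-2] = +2242.5655 N (tension)
  F[1-2] = -8132.4104 N (compression)
  F[1-3] = +3365.8826 N (tension)
  F[2-3] = -2179.4255 N (compression)
  Rx@0 = -4685.4700 N
  Ry@0 = -5075.4756 N
  Ry@2 = +9476.9056 N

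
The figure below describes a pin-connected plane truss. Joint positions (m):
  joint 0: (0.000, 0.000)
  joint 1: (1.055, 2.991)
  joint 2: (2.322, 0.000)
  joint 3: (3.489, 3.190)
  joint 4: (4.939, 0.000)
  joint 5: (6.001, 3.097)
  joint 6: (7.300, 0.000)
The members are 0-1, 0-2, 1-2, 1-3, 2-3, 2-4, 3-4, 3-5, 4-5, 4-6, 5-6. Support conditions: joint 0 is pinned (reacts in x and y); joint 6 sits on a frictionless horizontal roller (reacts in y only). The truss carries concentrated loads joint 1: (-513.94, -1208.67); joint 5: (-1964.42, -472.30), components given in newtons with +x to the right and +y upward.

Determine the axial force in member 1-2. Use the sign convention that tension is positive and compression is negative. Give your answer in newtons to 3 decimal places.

979.349

N=7 nodes, M=11 members, R=3 reactions → 2N=14, M+R=14
member 0 (0-1): L=3.1716, (cx,cy)=(0.3326,0.9431)
member 1 (0-2): L=2.3220, (cx,cy)=(1.0000,0.0000)
member 2 (1-2): L=3.2483, (cx,cy)=(0.3901,-0.9208)
member 3 (1-3): L=2.4421, (cx,cy)=(0.9967,0.0815)
member 4 (2-3): L=3.3968, (cx,cy)=(0.3436,0.9391)
member 5 (2-4): L=2.6170, (cx,cy)=(1.0000,0.0000)
member 6 (3-4): L=3.5041, (cx,cy)=(0.4138,-0.9104)
member 7 (3-5): L=2.5137, (cx,cy)=(0.9993,-0.0370)
member 8 (4-5): L=3.2740, (cx,cy)=(0.3244,0.9459)
member 9 (4-6): L=2.3610, (cx,cy)=(1.0000,0.0000)
member 10 (5-6): L=3.3584, (cx,cy)=(0.3868,-0.9222)
solve A·x = −loads:
  F[0-1] = -2292.5603 N (compression)
  F[0-2] = -1715.7657 N (compression)
  F[1-2] = +979.3492 N (tension)
  F[1-3] = -632.7554 N (compression)
  F[2-3] = -960.2271 N (compression)
  F[2-4] = -1003.8708 N (compression)
  F[3-4] = +1104.8595 N (tension)
  F[3-5] = -1418.7145 N (compression)
  F[4-5] = -1063.3209 N (compression)
  F[4-6] = -201.7661 N (compression)
  F[5-6] = +521.6397 N (tension)
  Rx@0 = +2478.3600 N
  Ry@0 = +2162.0089 N
  Ry@6 = -481.0389 N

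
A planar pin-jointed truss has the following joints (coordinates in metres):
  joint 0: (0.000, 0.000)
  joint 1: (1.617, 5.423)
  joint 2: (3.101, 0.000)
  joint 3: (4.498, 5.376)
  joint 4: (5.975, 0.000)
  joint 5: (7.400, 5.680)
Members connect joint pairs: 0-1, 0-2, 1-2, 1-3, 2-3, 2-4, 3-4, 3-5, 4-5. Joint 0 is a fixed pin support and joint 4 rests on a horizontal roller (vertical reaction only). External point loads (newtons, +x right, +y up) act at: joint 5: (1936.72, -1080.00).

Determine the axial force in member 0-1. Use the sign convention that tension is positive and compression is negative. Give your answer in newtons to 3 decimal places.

2189.981

N=6 nodes, M=9 members, R=3 reactions → 2N=12, M+R=12
member 0 (0-1): L=5.6589, (cx,cy)=(0.2857,0.9583)
member 1 (0-2): L=3.1010, (cx,cy)=(1.0000,0.0000)
member 2 (1-2): L=5.6224, (cx,cy)=(0.2639,-0.9645)
member 3 (1-3): L=2.8814, (cx,cy)=(0.9999,-0.0163)
member 4 (2-3): L=5.5545, (cx,cy)=(0.2515,0.9679)
member 5 (2-4): L=2.8740, (cx,cy)=(1.0000,0.0000)
member 6 (3-4): L=5.5752, (cx,cy)=(0.2649,-0.9643)
member 7 (3-5): L=2.9179, (cx,cy)=(0.9946,0.1042)
member 8 (4-5): L=5.8560, (cx,cy)=(0.2433,0.9699)
solve A·x = −loads:
  F[0-1] = +2189.9808 N (tension)
  F[0-2] = +1310.9494 N (tension)
  F[1-2] = -2196.2212 N (compression)
  F[1-3] = +1205.6127 N (tension)
  F[2-3] = +2188.6919 N (tension)
  F[2-4] = +180.7992 N (tension)
  F[3-4] = -1930.1299 N (compression)
  F[3-5] = +2279.6627 N (tension)
  F[4-5] = -1358.3371 N (compression)
  Rx@0 = -1936.7200 N
  Ry@0 = -2098.6727 N
  Ry@4 = +3178.6727 N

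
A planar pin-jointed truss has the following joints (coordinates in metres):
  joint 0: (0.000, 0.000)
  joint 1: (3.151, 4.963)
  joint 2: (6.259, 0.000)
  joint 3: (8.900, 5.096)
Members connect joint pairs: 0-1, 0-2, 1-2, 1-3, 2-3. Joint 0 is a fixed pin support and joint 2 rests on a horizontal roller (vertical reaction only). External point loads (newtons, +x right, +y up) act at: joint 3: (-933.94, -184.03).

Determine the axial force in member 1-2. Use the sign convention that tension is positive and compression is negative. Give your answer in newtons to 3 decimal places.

782.411

N=4 nodes, M=5 members, R=3 reactions → 2N=8, M+R=8
member 0 (0-1): L=5.8788, (cx,cy)=(0.5360,0.8442)
member 1 (0-2): L=6.2590, (cx,cy)=(1.0000,0.0000)
member 2 (1-2): L=5.8559, (cx,cy)=(0.5308,-0.8475)
member 3 (1-3): L=5.7505, (cx,cy)=(0.9997,0.0231)
member 4 (2-3): L=5.7397, (cx,cy)=(0.4601,0.8879)
solve A·x = −loads:
  F[0-1] = -808.7339 N (compression)
  F[0-2] = -500.4629 N (compression)
  F[1-2] = +782.4111 N (tension)
  F[1-3] = -848.9696 N (compression)
  F[2-3] = -185.1601 N (compression)
  Rx@0 = +933.9400 N
  Ry@0 = +682.7504 N
  Ry@2 = -498.7204 N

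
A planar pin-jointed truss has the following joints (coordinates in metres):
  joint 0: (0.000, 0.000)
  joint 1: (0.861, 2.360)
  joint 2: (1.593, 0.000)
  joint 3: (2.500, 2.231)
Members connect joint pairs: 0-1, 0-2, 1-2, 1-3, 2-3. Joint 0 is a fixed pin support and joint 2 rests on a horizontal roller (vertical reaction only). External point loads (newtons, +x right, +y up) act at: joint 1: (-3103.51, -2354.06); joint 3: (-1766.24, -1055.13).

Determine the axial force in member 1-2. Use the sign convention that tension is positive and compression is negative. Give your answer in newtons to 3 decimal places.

5549.409

N=4 nodes, M=5 members, R=3 reactions → 2N=8, M+R=8
member 0 (0-1): L=2.5122, (cx,cy)=(0.3427,0.9394)
member 1 (0-2): L=1.5930, (cx,cy)=(1.0000,0.0000)
member 2 (1-2): L=2.4709, (cx,cy)=(0.2962,-0.9551)
member 3 (1-3): L=1.6441, (cx,cy)=(0.9969,-0.0785)
member 4 (2-3): L=2.4083, (cx,cy)=(0.3766,0.9264)
solve A·x = −loads:
  F[0-1] = -8039.2945 N (compression)
  F[0-2] = -2114.4130 N (compression)
  F[1-2] = +5549.4094 N (tension)
  F[1-3] = -1299.8273 N (compression)
  F[2-3] = -1249.0879 N (compression)
  Rx@0 = +4869.7500 N
  Ry@0 = +7552.3754 N
  Ry@2 = -4143.1854 N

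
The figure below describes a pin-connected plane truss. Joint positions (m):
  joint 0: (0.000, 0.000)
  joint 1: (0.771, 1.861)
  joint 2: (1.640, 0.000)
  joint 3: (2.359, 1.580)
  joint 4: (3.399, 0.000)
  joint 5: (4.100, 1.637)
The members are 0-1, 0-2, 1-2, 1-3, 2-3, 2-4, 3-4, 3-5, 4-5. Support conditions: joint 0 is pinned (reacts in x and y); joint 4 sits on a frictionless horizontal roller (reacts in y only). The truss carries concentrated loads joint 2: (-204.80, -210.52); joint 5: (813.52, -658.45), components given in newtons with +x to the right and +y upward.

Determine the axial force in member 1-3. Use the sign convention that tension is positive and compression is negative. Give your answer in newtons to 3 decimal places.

N=6 nodes, M=9 members, R=3 reactions → 2N=12, M+R=12
member 0 (0-1): L=2.0144, (cx,cy)=(0.3827,0.9239)
member 1 (0-2): L=1.6400, (cx,cy)=(1.0000,0.0000)
member 2 (1-2): L=2.0539, (cx,cy)=(0.4231,-0.9061)
member 3 (1-3): L=1.6127, (cx,cy)=(0.9847,-0.1742)
member 4 (2-3): L=1.7359, (cx,cy)=(0.4142,0.9102)
member 5 (2-4): L=1.7590, (cx,cy)=(1.0000,0.0000)
member 6 (3-4): L=1.8916, (cx,cy)=(0.5498,-0.8353)
member 7 (3-5): L=1.7419, (cx,cy)=(0.9995,0.0327)
member 8 (4-5): L=1.7808, (cx,cy)=(0.3936,0.9193)
solve A·x = −loads:
  F[0-1] = +453.1594 N (tension)
  F[0-2] = +435.2749 N (tension)
  F[1-2] = -540.5871 N (compression)
  F[1-3] = +408.4146 N (tension)
  F[2-3] = +769.4416 N (tension)
  F[2-4] = +92.6555 N (tension)
  F[3-4] = -709.6906 N (compression)
  F[3-5] = +1111.6553 N (tension)
  F[4-5] = -755.8525 N (compression)
  Rx@0 = -608.7200 N
  Ry@0 = -418.6528 N
  Ry@4 = +1287.6228 N

408.415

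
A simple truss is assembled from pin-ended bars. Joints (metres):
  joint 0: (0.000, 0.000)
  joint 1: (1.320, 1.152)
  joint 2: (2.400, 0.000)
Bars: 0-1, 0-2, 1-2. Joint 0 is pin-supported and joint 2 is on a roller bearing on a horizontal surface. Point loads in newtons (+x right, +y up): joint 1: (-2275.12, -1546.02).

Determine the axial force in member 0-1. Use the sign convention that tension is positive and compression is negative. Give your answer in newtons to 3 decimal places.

N=3 nodes, M=3 members, R=3 reactions → 2N=6, M+R=6
member 0 (0-1): L=1.7520, (cx,cy)=(0.7534,0.6575)
member 1 (0-2): L=2.4000, (cx,cy)=(1.0000,0.0000)
member 2 (1-2): L=1.5791, (cx,cy)=(0.6839,-0.7295)
solve A·x = −loads:
  F[0-1] = -2718.8950 N (compression)
  F[0-2] = -226.6374 N (compression)
  F[1-2] = +331.3698 N (tension)
  Rx@0 = +2275.1200 N
  Ry@0 = +1787.7666 N
  Ry@2 = -241.7466 N

-2718.895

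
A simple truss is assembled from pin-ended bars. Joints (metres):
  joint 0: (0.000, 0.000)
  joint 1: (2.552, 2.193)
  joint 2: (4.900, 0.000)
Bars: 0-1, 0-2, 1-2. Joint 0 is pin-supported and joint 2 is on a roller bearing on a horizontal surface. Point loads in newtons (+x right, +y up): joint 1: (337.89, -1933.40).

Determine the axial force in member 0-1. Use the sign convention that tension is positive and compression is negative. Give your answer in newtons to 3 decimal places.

N=3 nodes, M=3 members, R=3 reactions → 2N=6, M+R=6
member 0 (0-1): L=3.3648, (cx,cy)=(0.7584,0.6517)
member 1 (0-2): L=4.9000, (cx,cy)=(1.0000,0.0000)
member 2 (1-2): L=3.2128, (cx,cy)=(0.7308,-0.6826)
solve A·x = −loads:
  F[0-1] = -1189.4687 N (compression)
  F[0-2] = +1240.0281 N (tension)
  F[1-2] = -1696.7692 N (compression)
  Rx@0 = -337.8900 N
  Ry@0 = +775.2307 N
  Ry@2 = +1158.1693 N

-1189.469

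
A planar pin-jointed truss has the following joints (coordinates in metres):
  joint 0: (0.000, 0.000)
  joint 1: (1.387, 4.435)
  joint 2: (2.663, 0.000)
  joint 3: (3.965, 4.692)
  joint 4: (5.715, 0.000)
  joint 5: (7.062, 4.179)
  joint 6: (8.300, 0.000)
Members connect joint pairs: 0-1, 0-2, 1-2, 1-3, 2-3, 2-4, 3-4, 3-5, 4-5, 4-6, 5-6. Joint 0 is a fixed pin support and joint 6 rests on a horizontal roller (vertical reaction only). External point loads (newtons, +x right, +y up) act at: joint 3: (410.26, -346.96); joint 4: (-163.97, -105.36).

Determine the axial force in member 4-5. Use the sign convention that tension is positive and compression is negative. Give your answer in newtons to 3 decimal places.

N=7 nodes, M=11 members, R=3 reactions → 2N=14, M+R=14
member 0 (0-1): L=4.6468, (cx,cy)=(0.2985,0.9544)
member 1 (0-2): L=2.6630, (cx,cy)=(1.0000,0.0000)
member 2 (1-2): L=4.6149, (cx,cy)=(0.2765,-0.9610)
member 3 (1-3): L=2.5908, (cx,cy)=(0.9951,0.0992)
member 4 (2-3): L=4.8693, (cx,cy)=(0.2674,0.9636)
member 5 (2-4): L=3.0520, (cx,cy)=(1.0000,0.0000)
member 6 (3-4): L=5.0077, (cx,cy)=(0.3495,-0.9370)
member 7 (3-5): L=3.1392, (cx,cy)=(0.9866,-0.1634)
member 8 (4-5): L=4.3907, (cx,cy)=(0.3068,0.9518)
member 9 (4-6): L=2.5850, (cx,cy)=(1.0000,0.0000)
member 10 (5-6): L=4.3585, (cx,cy)=(0.2840,-0.9588)
solve A·x = −loads:
  F[0-1] = +18.7477 N (tension)
  F[0-2] = +240.6941 N (tension)
  F[1-2] = -17.5355 N (compression)
  F[1-3] = +10.4961 N (tension)
  F[2-3] = +17.4887 N (tension)
  F[2-4] = +231.1693 N (tension)
  F[3-4] = -340.5896 N (compression)
  F[3-5] = -279.8794 N (compression)
  F[4-5] = +445.9814 N (tension)
  F[4-6] = +139.2974 N (tension)
  F[5-6] = -490.4122 N (compression)
  Rx@0 = -246.2900 N
  Ry@0 = -17.8931 N
  Ry@6 = +470.2131 N

445.981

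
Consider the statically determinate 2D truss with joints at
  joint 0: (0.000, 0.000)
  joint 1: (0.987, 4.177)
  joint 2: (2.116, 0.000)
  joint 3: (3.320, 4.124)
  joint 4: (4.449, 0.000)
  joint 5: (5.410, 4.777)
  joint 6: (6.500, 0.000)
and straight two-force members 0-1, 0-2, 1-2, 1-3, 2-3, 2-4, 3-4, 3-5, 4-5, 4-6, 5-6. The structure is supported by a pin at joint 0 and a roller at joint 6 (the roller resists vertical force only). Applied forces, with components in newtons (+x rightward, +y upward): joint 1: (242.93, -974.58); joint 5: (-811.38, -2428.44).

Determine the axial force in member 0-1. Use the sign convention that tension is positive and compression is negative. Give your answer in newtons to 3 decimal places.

N=7 nodes, M=11 members, R=3 reactions → 2N=14, M+R=14
member 0 (0-1): L=4.2920, (cx,cy)=(0.2300,0.9732)
member 1 (0-2): L=2.1160, (cx,cy)=(1.0000,0.0000)
member 2 (1-2): L=4.3269, (cx,cy)=(0.2609,-0.9654)
member 3 (1-3): L=2.3336, (cx,cy)=(0.9997,-0.0227)
member 4 (2-3): L=4.2962, (cx,cy)=(0.2803,0.9599)
member 5 (2-4): L=2.3330, (cx,cy)=(1.0000,0.0000)
member 6 (3-4): L=4.2757, (cx,cy)=(0.2640,-0.9645)
member 7 (3-5): L=2.1896, (cx,cy)=(0.9545,0.2982)
member 8 (4-5): L=4.8727, (cx,cy)=(0.1972,0.9804)
member 9 (4-6): L=2.0510, (cx,cy)=(1.0000,0.0000)
member 10 (5-6): L=4.8998, (cx,cy)=(0.2225,-0.9749)
solve A·x = −loads:
  F[0-1] = -1720.1153 N (compression)
  F[0-2] = -172.8901 N (compression)
  F[1-2] = +744.1293 N (tension)
  F[1-3] = -832.8677 N (compression)
  F[2-3] = -748.3399 N (compression)
  F[2-4] = +230.9954 N (tension)
  F[3-4] = +356.9749 N (tension)
  F[3-5] = -1190.8205 N (compression)
  F[4-5] = -351.2038 N (compression)
  F[4-6] = +394.5184 N (tension)
  F[5-6] = -1773.4431 N (compression)
  Rx@0 = +568.4500 N
  Ry@0 = +1674.0158 N
  Ry@6 = +1729.0042 N

-1720.115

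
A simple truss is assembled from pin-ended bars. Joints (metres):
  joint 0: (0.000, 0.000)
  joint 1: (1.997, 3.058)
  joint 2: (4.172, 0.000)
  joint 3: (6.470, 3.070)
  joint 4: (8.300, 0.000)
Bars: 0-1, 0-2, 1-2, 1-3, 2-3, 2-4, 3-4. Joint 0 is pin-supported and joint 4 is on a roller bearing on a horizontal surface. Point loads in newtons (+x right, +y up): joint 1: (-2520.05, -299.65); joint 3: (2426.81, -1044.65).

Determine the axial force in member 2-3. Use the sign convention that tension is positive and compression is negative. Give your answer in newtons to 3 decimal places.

-243.088

N=5 nodes, M=7 members, R=3 reactions → 2N=10, M+R=10
member 0 (0-1): L=3.6523, (cx,cy)=(0.5468,0.8373)
member 1 (0-2): L=4.1720, (cx,cy)=(1.0000,0.0000)
member 2 (1-2): L=3.7526, (cx,cy)=(0.5796,-0.8149)
member 3 (1-3): L=4.4730, (cx,cy)=(1.0000,0.0027)
member 4 (2-3): L=3.8348, (cx,cy)=(0.5992,0.8006)
member 5 (2-4): L=4.1280, (cx,cy)=(1.0000,0.0000)
member 6 (3-4): L=3.5740, (cx,cy)=(0.5120,-0.8590)
solve A·x = −loads:
  F[0-1] = -583.7057 N (compression)
  F[0-2] = +225.9169 N (tension)
  F[1-2] = +238.8105 N (tension)
  F[1-3] = +2062.4863 N (tension)
  F[2-3] = -243.0880 N (compression)
  F[2-4] = +510.0013 N (tension)
  F[3-4] = -996.0480 N (compression)
  Rx@0 = +93.2400 N
  Ry@0 = +488.7241 N
  Ry@4 = +855.5759 N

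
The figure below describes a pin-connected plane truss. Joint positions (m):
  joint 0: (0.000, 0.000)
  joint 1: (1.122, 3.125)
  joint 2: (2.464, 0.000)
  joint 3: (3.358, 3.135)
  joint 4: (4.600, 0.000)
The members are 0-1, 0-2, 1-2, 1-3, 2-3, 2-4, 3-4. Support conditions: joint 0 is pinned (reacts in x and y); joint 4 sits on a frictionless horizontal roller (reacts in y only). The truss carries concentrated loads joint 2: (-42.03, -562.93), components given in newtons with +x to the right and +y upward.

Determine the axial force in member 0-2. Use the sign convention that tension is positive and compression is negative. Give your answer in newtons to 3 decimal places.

51.821

N=5 nodes, M=7 members, R=3 reactions → 2N=10, M+R=10
member 0 (0-1): L=3.3203, (cx,cy)=(0.3379,0.9412)
member 1 (0-2): L=2.4640, (cx,cy)=(1.0000,0.0000)
member 2 (1-2): L=3.4010, (cx,cy)=(0.3946,-0.9189)
member 3 (1-3): L=2.2360, (cx,cy)=(1.0000,0.0045)
member 4 (2-3): L=3.2600, (cx,cy)=(0.2742,0.9617)
member 5 (2-4): L=2.1360, (cx,cy)=(1.0000,0.0000)
member 6 (3-4): L=3.3721, (cx,cy)=(0.3683,-0.9297)
solve A·x = −loads:
  F[0-1] = -277.7330 N (compression)
  F[0-2] = +51.8214 N (tension)
  F[1-2] = +283.4779 N (tension)
  F[1-3] = -205.7120 N (compression)
  F[2-3] = +314.5122 N (tension)
  F[2-4] = +119.4597 N (tension)
  F[3-4] = -324.3359 N (compression)
  Rx@0 = +42.0300 N
  Ry@0 = +261.3953 N
  Ry@4 = +301.5347 N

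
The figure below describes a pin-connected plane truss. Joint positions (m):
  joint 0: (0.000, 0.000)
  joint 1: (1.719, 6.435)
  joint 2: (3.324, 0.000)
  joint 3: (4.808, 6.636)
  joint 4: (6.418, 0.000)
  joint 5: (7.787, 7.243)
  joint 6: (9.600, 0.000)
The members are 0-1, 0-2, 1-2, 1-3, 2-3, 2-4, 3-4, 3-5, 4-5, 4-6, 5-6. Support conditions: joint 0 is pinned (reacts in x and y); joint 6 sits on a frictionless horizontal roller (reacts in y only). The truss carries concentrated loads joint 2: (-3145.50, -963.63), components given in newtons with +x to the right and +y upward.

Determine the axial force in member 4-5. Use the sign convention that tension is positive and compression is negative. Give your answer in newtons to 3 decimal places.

371.178

N=7 nodes, M=11 members, R=3 reactions → 2N=14, M+R=14
member 0 (0-1): L=6.6606, (cx,cy)=(0.2581,0.9661)
member 1 (0-2): L=3.3240, (cx,cy)=(1.0000,0.0000)
member 2 (1-2): L=6.6321, (cx,cy)=(0.2420,-0.9703)
member 3 (1-3): L=3.0955, (cx,cy)=(0.9979,0.0649)
member 4 (2-3): L=6.7999, (cx,cy)=(0.2182,0.9759)
member 5 (2-4): L=3.0940, (cx,cy)=(1.0000,0.0000)
member 6 (3-4): L=6.8285, (cx,cy)=(0.2358,-0.9718)
member 7 (3-5): L=3.0402, (cx,cy)=(0.9799,0.1997)
member 8 (4-5): L=7.3712, (cx,cy)=(0.1857,0.9826)
member 9 (4-6): L=3.1820, (cx,cy)=(1.0000,0.0000)
member 10 (5-6): L=7.4665, (cx,cy)=(0.2428,-0.9701)
solve A·x = −loads:
  F[0-1] = -652.0632 N (compression)
  F[0-2] = -2977.2135 N (compression)
  F[1-2] = +627.7978 N (tension)
  F[1-3] = -320.8929 N (compression)
  F[2-3] = +363.2491 N (tension)
  F[2-4] = +240.9409 N (tension)
  F[3-4] = -375.3015 N (compression)
  F[3-5] = -155.5864 N (compression)
  F[4-5] = +371.1784 N (tension)
  F[4-6] = +83.5179 N (tension)
  F[5-6] = -343.9508 N (compression)
  Rx@0 = +3145.5000 N
  Ry@0 = +629.9731 N
  Ry@6 = +333.6569 N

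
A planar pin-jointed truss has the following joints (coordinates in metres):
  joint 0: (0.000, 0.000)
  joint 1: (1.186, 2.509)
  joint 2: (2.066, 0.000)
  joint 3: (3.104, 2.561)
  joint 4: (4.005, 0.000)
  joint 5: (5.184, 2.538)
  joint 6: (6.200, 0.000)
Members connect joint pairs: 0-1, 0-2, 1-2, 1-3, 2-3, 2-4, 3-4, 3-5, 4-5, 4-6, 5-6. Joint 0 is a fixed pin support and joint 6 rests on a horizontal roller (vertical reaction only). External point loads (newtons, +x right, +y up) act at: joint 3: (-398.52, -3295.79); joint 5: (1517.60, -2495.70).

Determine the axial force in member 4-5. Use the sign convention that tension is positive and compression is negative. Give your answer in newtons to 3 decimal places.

1860.386

N=7 nodes, M=11 members, R=3 reactions → 2N=14, M+R=14
member 0 (0-1): L=2.7752, (cx,cy)=(0.4274,0.9041)
member 1 (0-2): L=2.0660, (cx,cy)=(1.0000,0.0000)
member 2 (1-2): L=2.6588, (cx,cy)=(0.3310,-0.9436)
member 3 (1-3): L=1.9187, (cx,cy)=(0.9996,0.0271)
member 4 (2-3): L=2.7634, (cx,cy)=(0.3756,0.9268)
member 5 (2-4): L=1.9390, (cx,cy)=(1.0000,0.0000)
member 6 (3-4): L=2.7149, (cx,cy)=(0.3319,-0.9433)
member 7 (3-5): L=2.0801, (cx,cy)=(0.9999,-0.0111)
member 8 (4-5): L=2.7985, (cx,cy)=(0.4213,0.9069)
member 9 (4-6): L=2.1950, (cx,cy)=(1.0000,0.0000)
member 10 (5-6): L=2.7338, (cx,cy)=(0.3716,-0.9284)
solve A·x = −loads:
  F[0-1] = -1767.6697 N (compression)
  F[0-2] = +1874.5081 N (tension)
  F[1-2] = +1656.1143 N (tension)
  F[1-3] = -1304.0316 N (compression)
  F[2-3] = -1686.2628 N (compression)
  F[2-4] = +3056.0427 N (tension)
  F[3-4] = -1788.5952 N (compression)
  F[3-5] = -944.9089 N (compression)
  F[4-5] = +1860.3855 N (tension)
  F[4-6] = +1678.6702 N (tension)
  F[5-6] = -4516.8898 N (compression)
  Rx@0 = -1119.0800 N
  Ry@0 = +1598.1190 N
  Ry@6 = +4193.3710 N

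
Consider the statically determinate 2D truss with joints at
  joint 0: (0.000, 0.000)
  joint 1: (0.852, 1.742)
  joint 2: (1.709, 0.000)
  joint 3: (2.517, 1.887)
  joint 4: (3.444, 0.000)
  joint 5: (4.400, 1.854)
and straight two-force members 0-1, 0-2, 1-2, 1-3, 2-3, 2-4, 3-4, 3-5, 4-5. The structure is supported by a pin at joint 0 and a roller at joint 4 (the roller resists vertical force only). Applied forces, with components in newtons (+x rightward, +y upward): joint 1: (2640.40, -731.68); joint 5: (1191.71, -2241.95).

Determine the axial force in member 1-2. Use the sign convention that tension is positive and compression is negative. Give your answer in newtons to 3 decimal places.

-3123.832

N=6 nodes, M=9 members, R=3 reactions → 2N=12, M+R=12
member 0 (0-1): L=1.9392, (cx,cy)=(0.4394,0.8983)
member 1 (0-2): L=1.7090, (cx,cy)=(1.0000,0.0000)
member 2 (1-2): L=1.9414, (cx,cy)=(0.4414,-0.8973)
member 3 (1-3): L=1.6713, (cx,cy)=(0.9962,0.0868)
member 4 (2-3): L=2.0527, (cx,cy)=(0.3936,0.9193)
member 5 (2-4): L=1.7350, (cx,cy)=(1.0000,0.0000)
member 6 (3-4): L=2.1024, (cx,cy)=(0.4409,-0.8975)
member 7 (3-5): L=1.8833, (cx,cy)=(0.9998,-0.0175)
member 8 (4-5): L=2.0860, (cx,cy)=(0.4583,0.8888)
solve A·x = −loads:
  F[0-1] = +2280.6347 N (tension)
  F[0-2] = +2830.0947 N (tension)
  F[1-2] = -3123.8323 N (compression)
  F[1-3] = -260.3969 N (compression)
  F[2-3] = +3049.1479 N (tension)
  F[2-4] = +250.9032 N (tension)
  F[3-4] = -3143.2181 N (compression)
  F[3-5] = +2327.0845 N (tension)
  F[4-5] = -2476.5761 N (compression)
  Rx@0 = -3832.1100 N
  Ry@0 = -2048.7215 N
  Ry@4 = +5022.3515 N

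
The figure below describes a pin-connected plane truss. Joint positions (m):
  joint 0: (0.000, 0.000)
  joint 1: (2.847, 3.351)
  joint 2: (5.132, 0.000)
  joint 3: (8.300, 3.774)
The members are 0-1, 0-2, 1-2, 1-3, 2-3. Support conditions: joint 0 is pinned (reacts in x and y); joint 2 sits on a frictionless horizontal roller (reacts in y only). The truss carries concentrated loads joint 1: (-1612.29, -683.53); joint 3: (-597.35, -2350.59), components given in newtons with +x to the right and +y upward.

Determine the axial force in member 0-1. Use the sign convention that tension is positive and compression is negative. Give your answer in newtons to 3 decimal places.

N=4 nodes, M=5 members, R=3 reactions → 2N=8, M+R=8
member 0 (0-1): L=4.3971, (cx,cy)=(0.6475,0.7621)
member 1 (0-2): L=5.1320, (cx,cy)=(1.0000,0.0000)
member 2 (1-2): L=4.0559, (cx,cy)=(0.5634,-0.8262)
member 3 (1-3): L=5.4694, (cx,cy)=(0.9970,0.0773)
member 4 (2-3): L=4.9274, (cx,cy)=(0.6429,0.7659)
solve A·x = −loads:
  F[0-1] = -453.1723 N (compression)
  F[0-2] = -1916.2244 N (compression)
  F[1-2] = -271.1380 N (compression)
  F[1-3] = +1476.0479 N (tension)
  F[2-3] = -3218.0185 N (compression)
  Rx@0 = +2209.6400 N
  Ry@0 = +345.3585 N
  Ry@2 = +2688.7615 N

-453.172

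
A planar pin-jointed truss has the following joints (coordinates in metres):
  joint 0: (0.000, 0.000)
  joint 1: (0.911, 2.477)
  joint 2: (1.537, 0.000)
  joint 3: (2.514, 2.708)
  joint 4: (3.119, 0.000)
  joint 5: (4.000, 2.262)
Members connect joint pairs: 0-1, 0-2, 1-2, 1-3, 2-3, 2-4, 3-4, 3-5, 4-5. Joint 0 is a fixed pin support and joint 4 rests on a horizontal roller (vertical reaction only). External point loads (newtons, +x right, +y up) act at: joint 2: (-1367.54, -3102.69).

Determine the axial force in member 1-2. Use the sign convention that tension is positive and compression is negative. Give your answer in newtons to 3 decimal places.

N=6 nodes, M=9 members, R=3 reactions → 2N=12, M+R=12
member 0 (0-1): L=2.6392, (cx,cy)=(0.3452,0.9385)
member 1 (0-2): L=1.5370, (cx,cy)=(1.0000,0.0000)
member 2 (1-2): L=2.5549, (cx,cy)=(0.2450,-0.9695)
member 3 (1-3): L=1.6196, (cx,cy)=(0.9898,0.1426)
member 4 (2-3): L=2.8789, (cx,cy)=(0.3394,0.9407)
member 5 (2-4): L=1.5820, (cx,cy)=(1.0000,0.0000)
member 6 (3-4): L=2.7748, (cx,cy)=(0.2180,-0.9759)
member 7 (3-5): L=1.5515, (cx,cy)=(0.9578,-0.2875)
member 8 (4-5): L=2.4275, (cx,cy)=(0.3629,0.9318)
solve A·x = −loads:
  F[0-1] = -1676.7877 N (compression)
  F[0-2] = -788.7489 N (compression)
  F[1-2] = +1483.1624 N (tension)
  F[1-3] = -951.9303 N (compression)
  F[2-3] = +1769.7693 N (tension)
  F[2-4] = +341.5888 N (tension)
  F[3-4] = -1566.6556 N (compression)
  F[3-5] = +0.0000 N (tension)
  F[4-5] = -0.0000 N (compression)
  Rx@0 = +1367.5400 N
  Ry@0 = +1573.7273 N
  Ry@4 = +1528.9627 N

1483.162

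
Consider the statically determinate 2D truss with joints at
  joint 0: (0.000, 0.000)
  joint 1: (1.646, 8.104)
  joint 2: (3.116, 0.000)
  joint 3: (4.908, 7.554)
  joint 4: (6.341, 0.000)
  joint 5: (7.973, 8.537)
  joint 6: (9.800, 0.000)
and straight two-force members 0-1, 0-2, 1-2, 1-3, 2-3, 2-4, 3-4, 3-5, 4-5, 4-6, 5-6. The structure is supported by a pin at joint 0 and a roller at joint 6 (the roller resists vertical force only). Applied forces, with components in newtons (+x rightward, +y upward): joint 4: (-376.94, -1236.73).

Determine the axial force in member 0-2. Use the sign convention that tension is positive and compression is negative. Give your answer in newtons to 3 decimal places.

N=7 nodes, M=11 members, R=3 reactions → 2N=14, M+R=14
member 0 (0-1): L=8.2695, (cx,cy)=(0.1990,0.9800)
member 1 (0-2): L=3.1160, (cx,cy)=(1.0000,0.0000)
member 2 (1-2): L=8.2362, (cx,cy)=(0.1785,-0.9839)
member 3 (1-3): L=3.3080, (cx,cy)=(0.9861,-0.1663)
member 4 (2-3): L=7.7636, (cx,cy)=(0.2308,0.9730)
member 5 (2-4): L=3.2250, (cx,cy)=(1.0000,0.0000)
member 6 (3-4): L=7.6887, (cx,cy)=(0.1864,-0.9825)
member 7 (3-5): L=3.2188, (cx,cy)=(0.9522,0.3054)
member 8 (4-5): L=8.6916, (cx,cy)=(0.1878,0.9822)
member 9 (4-6): L=3.4590, (cx,cy)=(1.0000,0.0000)
member 10 (5-6): L=8.7303, (cx,cy)=(0.2093,-0.9779)
solve A·x = −loads:
  F[0-1] = -445.4281 N (compression)
  F[0-2] = -288.2796 N (compression)
  F[1-2] = +473.3069 N (tension)
  F[1-3] = -175.5797 N (compression)
  F[2-3] = -478.6320 N (compression)
  F[2-4] = -93.3265 N (compression)
  F[3-4] = +331.5466 N (tension)
  F[3-5] = -362.7357 N (compression)
  F[4-5] = +927.4895 N (tension)
  F[4-6] = +171.2537 N (tension)
  F[5-6] = -818.3346 N (compression)
  Rx@0 = +376.9400 N
  Ry@0 = +436.5152 N
  Ry@6 = +800.2148 N

-288.280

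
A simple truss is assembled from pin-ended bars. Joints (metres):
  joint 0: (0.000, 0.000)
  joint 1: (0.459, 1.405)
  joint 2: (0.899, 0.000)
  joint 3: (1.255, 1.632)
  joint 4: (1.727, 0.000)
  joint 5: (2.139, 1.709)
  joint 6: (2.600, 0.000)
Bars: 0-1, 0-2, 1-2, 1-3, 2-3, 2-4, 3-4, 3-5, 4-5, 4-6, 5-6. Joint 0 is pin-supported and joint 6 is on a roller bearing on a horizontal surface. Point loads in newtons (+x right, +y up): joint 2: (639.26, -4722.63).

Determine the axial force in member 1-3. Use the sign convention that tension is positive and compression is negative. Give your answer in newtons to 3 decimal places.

N=7 nodes, M=11 members, R=3 reactions → 2N=14, M+R=14
member 0 (0-1): L=1.4781, (cx,cy)=(0.3105,0.9506)
member 1 (0-2): L=0.8990, (cx,cy)=(1.0000,0.0000)
member 2 (1-2): L=1.4723, (cx,cy)=(0.2989,-0.9543)
member 3 (1-3): L=0.8277, (cx,cy)=(0.9617,0.2742)
member 4 (2-3): L=1.6704, (cx,cy)=(0.2131,0.9770)
member 5 (2-4): L=0.8280, (cx,cy)=(1.0000,0.0000)
member 6 (3-4): L=1.6989, (cx,cy)=(0.2778,-0.9606)
member 7 (3-5): L=0.8873, (cx,cy)=(0.9962,0.0868)
member 8 (4-5): L=1.7580, (cx,cy)=(0.2344,0.9721)
member 9 (4-6): L=0.8730, (cx,cy)=(1.0000,0.0000)
member 10 (5-6): L=1.7701, (cx,cy)=(0.2604,-0.9655)
solve A·x = −loads:
  F[0-1] = -3250.3869 N (compression)
  F[0-2] = +1648.6320 N (tension)
  F[1-2] = +2695.3098 N (tension)
  F[1-3] = -1887.2344 N (compression)
  F[2-3] = +2201.0698 N (tension)
  F[2-4] = +1345.7748 N (tension)
  F[3-4] = -1777.1206 N (compression)
  F[3-5] = -855.2646 N (compression)
  F[4-5] = +1756.0638 N (tension)
  F[4-6] = +440.4830 N (tension)
  F[5-6] = -1691.3068 N (compression)
  Rx@0 = -639.2600 N
  Ry@0 = +3089.6899 N
  Ry@6 = +1632.9401 N

-1887.234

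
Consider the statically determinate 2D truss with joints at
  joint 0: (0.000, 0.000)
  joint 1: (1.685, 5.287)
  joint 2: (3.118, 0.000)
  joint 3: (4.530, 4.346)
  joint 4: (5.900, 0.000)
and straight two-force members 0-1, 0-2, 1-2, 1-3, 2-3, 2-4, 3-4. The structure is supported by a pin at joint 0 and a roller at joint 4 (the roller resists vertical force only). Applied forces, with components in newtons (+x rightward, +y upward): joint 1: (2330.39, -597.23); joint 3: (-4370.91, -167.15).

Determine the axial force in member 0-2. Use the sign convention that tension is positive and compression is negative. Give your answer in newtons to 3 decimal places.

-1531.588

N=5 nodes, M=7 members, R=3 reactions → 2N=10, M+R=10
member 0 (0-1): L=5.5490, (cx,cy)=(0.3037,0.9528)
member 1 (0-2): L=3.1180, (cx,cy)=(1.0000,0.0000)
member 2 (1-2): L=5.4778, (cx,cy)=(0.2616,-0.9652)
member 3 (1-3): L=2.9966, (cx,cy)=(0.9494,-0.3140)
member 4 (2-3): L=4.5696, (cx,cy)=(0.3090,0.9511)
member 5 (2-4): L=2.7820, (cx,cy)=(1.0000,0.0000)
member 6 (3-4): L=4.5568, (cx,cy)=(0.3006,-0.9537)
solve A·x = −loads:
  F[0-1] = -1676.0072 N (compression)
  F[0-2] = -1531.5881 N (compression)
  F[1-2] = +2206.5248 N (tension)
  F[1-3] = -3598.5911 N (compression)
  F[2-3] = -2239.2667 N (compression)
  F[2-4] = -262.4273 N (compression)
  F[3-4] = +872.8716 N (tension)
  Rx@0 = +2040.5200 N
  Ry@0 = +1596.8683 N
  Ry@4 = -832.4883 N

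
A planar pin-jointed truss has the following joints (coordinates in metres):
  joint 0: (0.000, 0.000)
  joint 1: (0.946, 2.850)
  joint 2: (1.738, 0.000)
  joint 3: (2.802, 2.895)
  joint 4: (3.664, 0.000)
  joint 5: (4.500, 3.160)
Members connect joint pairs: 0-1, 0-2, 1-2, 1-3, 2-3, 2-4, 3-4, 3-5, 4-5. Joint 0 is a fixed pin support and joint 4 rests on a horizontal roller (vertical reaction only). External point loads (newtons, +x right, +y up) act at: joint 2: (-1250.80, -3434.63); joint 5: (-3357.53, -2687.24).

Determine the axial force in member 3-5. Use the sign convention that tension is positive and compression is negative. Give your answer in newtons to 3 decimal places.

N=6 nodes, M=9 members, R=3 reactions → 2N=12, M+R=12
member 0 (0-1): L=3.0029, (cx,cy)=(0.3150,0.9491)
member 1 (0-2): L=1.7380, (cx,cy)=(1.0000,0.0000)
member 2 (1-2): L=2.9580, (cx,cy)=(0.2677,-0.9635)
member 3 (1-3): L=1.8565, (cx,cy)=(0.9997,0.0242)
member 4 (2-3): L=3.0843, (cx,cy)=(0.3450,0.9386)
member 5 (2-4): L=1.9260, (cx,cy)=(1.0000,0.0000)
member 6 (3-4): L=3.0206, (cx,cy)=(0.2854,-0.9584)
member 7 (3-5): L=1.7186, (cx,cy)=(0.9880,0.1542)
member 8 (4-5): L=3.2687, (cx,cy)=(0.2558,0.9667)
solve A·x = −loads:
  F[0-1] = -4307.2986 N (compression)
  F[0-2] = -3251.4074 N (compression)
  F[1-2] = +4180.5792 N (tension)
  F[1-3] = -2476.9940 N (compression)
  F[2-3] = -632.1144 N (compression)
  F[2-4] = -663.2038 N (compression)
  F[3-4] = +232.1719 N (tension)
  F[3-5] = -2793.9987 N (compression)
  F[4-5] = -2334.0352 N (compression)
  Rx@0 = +4608.3300 N
  Ry@0 = +4087.9802 N
  Ry@4 = +2033.8898 N

-2793.999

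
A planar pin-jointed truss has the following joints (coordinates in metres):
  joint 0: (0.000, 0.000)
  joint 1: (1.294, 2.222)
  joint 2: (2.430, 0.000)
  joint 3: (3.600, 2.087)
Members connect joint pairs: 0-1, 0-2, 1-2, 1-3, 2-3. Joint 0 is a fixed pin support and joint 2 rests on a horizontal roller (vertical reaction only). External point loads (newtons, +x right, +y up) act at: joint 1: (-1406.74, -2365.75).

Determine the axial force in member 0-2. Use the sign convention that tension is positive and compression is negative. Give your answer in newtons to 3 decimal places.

-13.569

N=4 nodes, M=5 members, R=3 reactions → 2N=8, M+R=8
member 0 (0-1): L=2.5713, (cx,cy)=(0.5032,0.8641)
member 1 (0-2): L=2.4300, (cx,cy)=(1.0000,0.0000)
member 2 (1-2): L=2.4956, (cx,cy)=(0.4552,-0.8904)
member 3 (1-3): L=2.3099, (cx,cy)=(0.9983,-0.0584)
member 4 (2-3): L=2.3926, (cx,cy)=(0.4890,0.8723)
solve A·x = −loads:
  F[0-1] = -2768.3900 N (compression)
  F[0-2] = -13.5694 N (compression)
  F[1-2] = +29.8090 N (tension)
  F[1-3] = -0.0000 N (tension)
  F[2-3] = +0.0000 N (tension)
  Rx@0 = +1406.7400 N
  Ry@0 = +2392.2915 N
  Ry@2 = -26.5415 N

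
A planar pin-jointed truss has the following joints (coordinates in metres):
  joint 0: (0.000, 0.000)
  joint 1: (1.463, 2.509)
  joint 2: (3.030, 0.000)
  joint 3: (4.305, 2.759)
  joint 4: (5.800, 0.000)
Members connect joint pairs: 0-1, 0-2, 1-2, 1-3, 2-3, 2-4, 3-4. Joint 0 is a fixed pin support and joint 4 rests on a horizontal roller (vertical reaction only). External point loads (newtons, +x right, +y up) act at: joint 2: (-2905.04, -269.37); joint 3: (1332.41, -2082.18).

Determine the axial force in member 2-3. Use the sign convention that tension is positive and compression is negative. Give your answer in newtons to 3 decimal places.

265.503

N=5 nodes, M=7 members, R=3 reactions → 2N=10, M+R=10
member 0 (0-1): L=2.9044, (cx,cy)=(0.5037,0.8639)
member 1 (0-2): L=3.0300, (cx,cy)=(1.0000,0.0000)
member 2 (1-2): L=2.9581, (cx,cy)=(0.5297,-0.8482)
member 3 (1-3): L=2.8530, (cx,cy)=(0.9962,0.0876)
member 4 (2-3): L=3.0394, (cx,cy)=(0.4195,0.9078)
member 5 (2-4): L=2.7700, (cx,cy)=(1.0000,0.0000)
member 6 (3-4): L=3.1380, (cx,cy)=(0.4764,-0.8792)
solve A·x = −loads:
  F[0-1] = -36.5029 N (compression)
  F[0-2] = -1554.2427 N (compression)
  F[1-2] = +33.4345 N (tension)
  F[1-3] = -36.2378 N (compression)
  F[2-3] = +265.5026 N (tension)
  F[2-4] = +1257.1310 N (tension)
  F[3-4] = -2638.7222 N (compression)
  Rx@0 = +1572.6300 N
  Ry@0 = +31.5336 N
  Ry@4 = +2320.0164 N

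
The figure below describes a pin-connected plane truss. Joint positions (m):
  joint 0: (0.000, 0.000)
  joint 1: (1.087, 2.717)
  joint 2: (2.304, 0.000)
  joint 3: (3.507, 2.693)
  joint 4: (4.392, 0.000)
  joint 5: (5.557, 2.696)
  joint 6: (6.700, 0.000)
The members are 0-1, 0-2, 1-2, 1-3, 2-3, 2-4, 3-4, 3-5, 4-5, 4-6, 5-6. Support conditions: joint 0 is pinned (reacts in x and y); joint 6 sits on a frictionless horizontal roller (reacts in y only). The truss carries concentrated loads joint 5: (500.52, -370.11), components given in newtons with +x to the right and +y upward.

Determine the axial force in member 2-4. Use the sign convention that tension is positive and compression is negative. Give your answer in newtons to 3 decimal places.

320.464

N=7 nodes, M=11 members, R=3 reactions → 2N=14, M+R=14
member 0 (0-1): L=2.9264, (cx,cy)=(0.3714,0.9285)
member 1 (0-2): L=2.3040, (cx,cy)=(1.0000,0.0000)
member 2 (1-2): L=2.9771, (cx,cy)=(0.4088,-0.9126)
member 3 (1-3): L=2.4201, (cx,cy)=(1.0000,-0.0099)
member 4 (2-3): L=2.9495, (cx,cy)=(0.4079,0.9130)
member 5 (2-4): L=2.0880, (cx,cy)=(1.0000,0.0000)
member 6 (3-4): L=2.8347, (cx,cy)=(0.3122,-0.9500)
member 7 (3-5): L=2.0500, (cx,cy)=(1.0000,0.0015)
member 8 (4-5): L=2.9369, (cx,cy)=(0.3967,0.9180)
member 9 (4-6): L=2.3080, (cx,cy)=(1.0000,0.0000)
member 10 (5-6): L=2.9283, (cx,cy)=(0.3903,-0.9207)
solve A·x = −loads:
  F[0-1] = +148.9182 N (tension)
  F[0-2] = +445.2044 N (tension)
  F[1-2] = -152.7799 N (compression)
  F[1-3] = +117.7757 N (tension)
  F[2-3] = +152.7112 N (tension)
  F[2-4] = +320.4641 N (tension)
  F[3-4] = -145.1911 N (compression)
  F[3-5] = +225.3853 N (tension)
  F[4-5] = +150.2611 N (tension)
  F[4-6] = +215.5308 N (tension)
  F[5-6] = -552.1750 N (compression)
  Rx@0 = -500.5200 N
  Ry@0 = -138.2636 N
  Ry@6 = +508.3736 N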